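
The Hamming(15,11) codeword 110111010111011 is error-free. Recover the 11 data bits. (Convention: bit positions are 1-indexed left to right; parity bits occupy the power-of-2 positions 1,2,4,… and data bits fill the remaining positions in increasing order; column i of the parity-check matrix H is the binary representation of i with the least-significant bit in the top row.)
Parity bits occupy power-of-2 positions; data bits are at positions {3,5,6,7,9,10,11,12,13,14,15} (1-indexed).
Extract: c[3]=0 c[5]=1 c[6]=1 c[7]=0 c[9]=0 c[10]=1 c[11]=1 c[12]=1 c[13]=0 c[14]=1 c[15]=1
Data = 01100111011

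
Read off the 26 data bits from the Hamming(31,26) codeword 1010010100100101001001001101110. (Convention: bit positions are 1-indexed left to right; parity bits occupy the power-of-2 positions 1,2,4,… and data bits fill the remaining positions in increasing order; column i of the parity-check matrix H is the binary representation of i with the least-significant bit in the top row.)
Parity bits occupy power-of-2 positions; data bits are at positions {3,5,6,7,9,10,11,12,13,14,15,17,18,19,20,21,22,23,24,25,26,27,28,29,30,31} (1-indexed).
Extract: c[3]=1 c[5]=0 c[6]=1 c[7]=0 c[9]=0 c[10]=0 c[11]=1 c[12]=0 c[13]=0 c[14]=1 c[15]=0 c[17]=0 c[18]=0 c[19]=1 c[20]=0 c[21]=0 c[22]=1 c[23]=0 c[24]=0 c[25]=1 c[26]=1 c[27]=0 c[28]=1 c[29]=1 c[30]=1 c[31]=0
Data = 10100010010001001001101110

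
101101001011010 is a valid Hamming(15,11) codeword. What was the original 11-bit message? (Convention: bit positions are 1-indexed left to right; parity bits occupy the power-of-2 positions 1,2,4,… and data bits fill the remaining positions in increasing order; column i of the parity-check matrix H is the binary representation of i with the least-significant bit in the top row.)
Parity bits occupy power-of-2 positions; data bits are at positions {3,5,6,7,9,10,11,12,13,14,15} (1-indexed).
Extract: c[3]=1 c[5]=0 c[6]=1 c[7]=0 c[9]=1 c[10]=0 c[11]=1 c[12]=1 c[13]=0 c[14]=1 c[15]=0
Data = 10101011010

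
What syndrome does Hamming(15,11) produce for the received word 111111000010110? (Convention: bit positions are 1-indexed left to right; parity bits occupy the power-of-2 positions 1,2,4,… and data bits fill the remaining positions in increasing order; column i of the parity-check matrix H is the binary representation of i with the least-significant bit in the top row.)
Syndrome s = H · r^T (mod 2), r = 111111000010110:
  s[0] = (101010101010101)·(111111000010110) mod 2 = 1+0+1+0+1+0+0+0+0+0+1+0+1+0+0 mod 2 = 1
  s[1] = (011001100110011)·(111111000010110) mod 2 = 0+1+1+0+0+1+0+0+0+0+1+0+0+1+0 mod 2 = 1
  s[2] = (000111100001111)·(111111000010110) mod 2 = 0+0+0+1+1+1+0+0+0+0+0+0+1+1+0 mod 2 = 1
  s[3] = (000000011111111)·(111111000010110) mod 2 = 0+0+0+0+0+0+0+0+0+0+1+0+1+1+0 mod 2 = 1
Syndrome = 1111
Non-zero syndrome: error at position 15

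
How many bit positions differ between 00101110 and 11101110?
XOR = 11000000, count of 1s = 2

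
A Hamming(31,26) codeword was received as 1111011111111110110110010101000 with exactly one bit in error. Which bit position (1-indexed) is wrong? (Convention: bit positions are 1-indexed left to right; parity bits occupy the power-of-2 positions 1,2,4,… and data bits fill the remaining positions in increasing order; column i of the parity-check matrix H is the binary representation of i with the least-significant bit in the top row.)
Syndrome s = H · r^T (mod 2), r = 1111011111111110110110010101000:
  s[0] = (1010101010101010101010101010101)·(1111011111111110110110010101000) mod 2 = 1+0+1+0+0+0+1+0+1+0+1+0+1+0+1+0+1+0+0+0+1+0+0+0+0+0+0+0+0+0+0 mod 2 = 1
  s[1] = (0110011001100110011001100110011)·(1111011111111110110110010101000) mod 2 = 0+1+1+0+0+1+1+0+0+1+1+0+0+1+1+0+0+1+0+0+0+0+0+0+0+1+0+0+0+0+0 mod 2 = 0
  s[2] = (0001111000011110000111100001111)·(1111011111111110110110010101000) mod 2 = 0+0+0+1+0+1+1+0+0+0+0+1+1+1+1+0+0+0+0+1+1+0+0+0+0+0+0+1+0+0+0 mod 2 = 0
  s[3] = (0000000111111110000000011111111)·(1111011111111110110110010101000) mod 2 = 0+0+0+0+0+0+0+1+1+1+1+1+1+1+1+0+0+0+0+0+0+0+0+1+0+1+0+1+0+0+0 mod 2 = 1
  s[4] = (0000000000000001111111111111111)·(1111011111111110110110010101000) mod 2 = 0+0+0+0+0+0+0+0+0+0+0+0+0+0+0+0+1+1+0+1+1+0+0+1+0+1+0+1+0+0+0 mod 2 = 1
Syndrome = 10011
Column i of H is the binary representation of i, so the syndrome is the binary index of the flipped bit.
Read s = 10011 with s[0] as LSB: 1·2^0 + 0·2^1 + 0·2^2 + 1·2^3 + 1·2^4 = 25.
Error is at bit position 25.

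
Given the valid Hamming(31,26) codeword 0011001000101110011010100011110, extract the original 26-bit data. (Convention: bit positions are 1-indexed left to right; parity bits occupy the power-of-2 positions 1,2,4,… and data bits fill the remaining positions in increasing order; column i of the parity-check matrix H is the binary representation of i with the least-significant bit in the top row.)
Parity bits occupy power-of-2 positions; data bits are at positions {3,5,6,7,9,10,11,12,13,14,15,17,18,19,20,21,22,23,24,25,26,27,28,29,30,31} (1-indexed).
Extract: c[3]=1 c[5]=0 c[6]=0 c[7]=1 c[9]=0 c[10]=0 c[11]=1 c[12]=0 c[13]=1 c[14]=1 c[15]=1 c[17]=0 c[18]=1 c[19]=1 c[20]=0 c[21]=1 c[22]=0 c[23]=1 c[24]=0 c[25]=0 c[26]=0 c[27]=1 c[28]=1 c[29]=1 c[30]=1 c[31]=0
Data = 10010010111011010100011110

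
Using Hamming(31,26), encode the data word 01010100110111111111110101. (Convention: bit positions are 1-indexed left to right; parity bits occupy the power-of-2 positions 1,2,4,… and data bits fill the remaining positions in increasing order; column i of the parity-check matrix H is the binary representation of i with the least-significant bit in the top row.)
Codeword c = d · G (mod 2), d = 01010100110111111111110101:
  c[0] = d·G[:,0] = (01010100110111111111110101)·(11011010101101010101010101) mod 2 = 0+1+0+1+0+0+0+0+1+0+0+1+0+1+0+1+0+1+0+1+0+1+0+1+0+1 mod 2 = 1
  c[1] = d·G[:,1] = (01010100110111111111110101)·(10110110011011001100110011) mod 2 = 0+0+0+1+0+1+0+0+0+1+0+0+1+1+0+0+1+1+0+0+1+1+0+0+0+1 mod 2 = 0
  c[2] = d·G[:,2] = (01010100110111111111110101)·(10000000000000000000000000) mod 2 = 0+0+0+0+0+0+0+0+0+0+0+0+0+0+0+0+0+0+0+0+0+0+0+0+0+0 mod 2 = 0
  c[3] = d·G[:,3] = (01010100110111111111110101)·(01110001111000111100001111) mod 2 = 0+1+0+1+0+0+0+0+1+1+0+0+0+0+1+1+1+1+0+0+0+0+0+1+0+1 mod 2 = 0
  c[4] = d·G[:,4] = (01010100110111111111110101)·(01000000000000000000000000) mod 2 = 0+1+0+0+0+0+0+0+0+0+0+0+0+0+0+0+0+0+0+0+0+0+0+0+0+0 mod 2 = 1
  c[5] = d·G[:,5] = (01010100110111111111110101)·(00100000000000000000000000) mod 2 = 0+0+0+0+0+0+0+0+0+0+0+0+0+0+0+0+0+0+0+0+0+0+0+0+0+0 mod 2 = 0
  c[6] = d·G[:,6] = (01010100110111111111110101)·(00010000000000000000000000) mod 2 = 0+0+0+1+0+0+0+0+0+0+0+0+0+0+0+0+0+0+0+0+0+0+0+0+0+0 mod 2 = 1
  c[7] = d·G[:,7] = (01010100110111111111110101)·(00001111111000000011111111) mod 2 = 0+0+0+0+0+1+0+0+1+1+0+0+0+0+0+0+0+0+1+1+1+1+0+1+0+1 mod 2 = 1
  c[8] = d·G[:,8] = (01010100110111111111110101)·(00001000000000000000000000) mod 2 = 0+0+0+0+0+0+0+0+0+0+0+0+0+0+0+0+0+0+0+0+0+0+0+0+0+0 mod 2 = 0
  c[9] = d·G[:,9] = (01010100110111111111110101)·(00000100000000000000000000) mod 2 = 0+0+0+0+0+1+0+0+0+0+0+0+0+0+0+0+0+0+0+0+0+0+0+0+0+0 mod 2 = 1
  c[10] = d·G[:,10] = (01010100110111111111110101)·(00000010000000000000000000) mod 2 = 0+0+0+0+0+0+0+0+0+0+0+0+0+0+0+0+0+0+0+0+0+0+0+0+0+0 mod 2 = 0
  c[11] = d·G[:,11] = (01010100110111111111110101)·(00000001000000000000000000) mod 2 = 0+0+0+0+0+0+0+0+0+0+0+0+0+0+0+0+0+0+0+0+0+0+0+0+0+0 mod 2 = 0
  c[12] = d·G[:,12] = (01010100110111111111110101)·(00000000100000000000000000) mod 2 = 0+0+0+0+0+0+0+0+1+0+0+0+0+0+0+0+0+0+0+0+0+0+0+0+0+0 mod 2 = 1
  c[13] = d·G[:,13] = (01010100110111111111110101)·(00000000010000000000000000) mod 2 = 0+0+0+0+0+0+0+0+0+1+0+0+0+0+0+0+0+0+0+0+0+0+0+0+0+0 mod 2 = 1
  c[14] = d·G[:,14] = (01010100110111111111110101)·(00000000001000000000000000) mod 2 = 0+0+0+0+0+0+0+0+0+0+0+0+0+0+0+0+0+0+0+0+0+0+0+0+0+0 mod 2 = 0
  c[15] = d·G[:,15] = (01010100110111111111110101)·(00000000000111111111111111) mod 2 = 0+0+0+0+0+0+0+0+0+0+0+1+1+1+1+1+1+1+1+1+1+1+0+1+0+1 mod 2 = 1
  c[16] = d·G[:,16] = (01010100110111111111110101)·(00000000000100000000000000) mod 2 = 0+0+0+0+0+0+0+0+0+0+0+1+0+0+0+0+0+0+0+0+0+0+0+0+0+0 mod 2 = 1
  c[17] = d·G[:,17] = (01010100110111111111110101)·(00000000000010000000000000) mod 2 = 0+0+0+0+0+0+0+0+0+0+0+0+1+0+0+0+0+0+0+0+0+0+0+0+0+0 mod 2 = 1
  c[18] = d·G[:,18] = (01010100110111111111110101)·(00000000000001000000000000) mod 2 = 0+0+0+0+0+0+0+0+0+0+0+0+0+1+0+0+0+0+0+0+0+0+0+0+0+0 mod 2 = 1
  c[19] = d·G[:,19] = (01010100110111111111110101)·(00000000000000100000000000) mod 2 = 0+0+0+0+0+0+0+0+0+0+0+0+0+0+1+0+0+0+0+0+0+0+0+0+0+0 mod 2 = 1
  c[20] = d·G[:,20] = (01010100110111111111110101)·(00000000000000010000000000) mod 2 = 0+0+0+0+0+0+0+0+0+0+0+0+0+0+0+1+0+0+0+0+0+0+0+0+0+0 mod 2 = 1
  c[21] = d·G[:,21] = (01010100110111111111110101)·(00000000000000001000000000) mod 2 = 0+0+0+0+0+0+0+0+0+0+0+0+0+0+0+0+1+0+0+0+0+0+0+0+0+0 mod 2 = 1
  c[22] = d·G[:,22] = (01010100110111111111110101)·(00000000000000000100000000) mod 2 = 0+0+0+0+0+0+0+0+0+0+0+0+0+0+0+0+0+1+0+0+0+0+0+0+0+0 mod 2 = 1
  c[23] = d·G[:,23] = (01010100110111111111110101)·(00000000000000000010000000) mod 2 = 0+0+0+0+0+0+0+0+0+0+0+0+0+0+0+0+0+0+1+0+0+0+0+0+0+0 mod 2 = 1
  c[24] = d·G[:,24] = (01010100110111111111110101)·(00000000000000000001000000) mod 2 = 0+0+0+0+0+0+0+0+0+0+0+0+0+0+0+0+0+0+0+1+0+0+0+0+0+0 mod 2 = 1
  c[25] = d·G[:,25] = (01010100110111111111110101)·(00000000000000000000100000) mod 2 = 0+0+0+0+0+0+0+0+0+0+0+0+0+0+0+0+0+0+0+0+1+0+0+0+0+0 mod 2 = 1
  c[26] = d·G[:,26] = (01010100110111111111110101)·(00000000000000000000010000) mod 2 = 0+0+0+0+0+0+0+0+0+0+0+0+0+0+0+0+0+0+0+0+0+1+0+0+0+0 mod 2 = 1
  c[27] = d·G[:,27] = (01010100110111111111110101)·(00000000000000000000001000) mod 2 = 0+0+0+0+0+0+0+0+0+0+0+0+0+0+0+0+0+0+0+0+0+0+0+0+0+0 mod 2 = 0
  c[28] = d·G[:,28] = (01010100110111111111110101)·(00000000000000000000000100) mod 2 = 0+0+0+0+0+0+0+0+0+0+0+0+0+0+0+0+0+0+0+0+0+0+0+1+0+0 mod 2 = 1
  c[29] = d·G[:,29] = (01010100110111111111110101)·(00000000000000000000000010) mod 2 = 0+0+0+0+0+0+0+0+0+0+0+0+0+0+0+0+0+0+0+0+0+0+0+0+0+0 mod 2 = 0
  c[30] = d·G[:,30] = (01010100110111111111110101)·(00000000000000000000000001) mod 2 = 0+0+0+0+0+0+0+0+0+0+0+0+0+0+0+0+0+0+0+0+0+0+0+0+0+1 mod 2 = 1
Codeword = 1000101101001101111111111110101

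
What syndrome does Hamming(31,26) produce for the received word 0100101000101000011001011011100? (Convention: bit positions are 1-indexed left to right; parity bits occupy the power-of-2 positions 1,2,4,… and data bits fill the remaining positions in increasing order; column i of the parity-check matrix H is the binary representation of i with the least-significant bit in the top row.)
Syndrome s = H · r^T (mod 2), r = 0100101000101000011001011011100:
  s[0] = (1010101010101010101010101010101)·(0100101000101000011001011011100) mod 2 = 0+0+0+0+1+0+1+0+0+0+1+0+1+0+0+0+0+0+1+0+0+0+0+0+1+0+1+0+1+0+0 mod 2 = 0
  s[1] = (0110011001100110011001100110011)·(0100101000101000011001011011100) mod 2 = 0+1+0+0+0+0+1+0+0+0+1+0+0+0+0+0+0+1+1+0+0+1+0+0+0+0+1+0+0+0+0 mod 2 = 1
  s[2] = (0001111000011110000111100001111)·(0100101000101000011001011011100) mod 2 = 0+0+0+0+1+0+1+0+0+0+0+0+1+0+0+0+0+0+0+0+0+1+0+0+0+0+0+1+1+0+0 mod 2 = 0
  s[3] = (0000000111111110000000011111111)·(0100101000101000011001011011100) mod 2 = 0+0+0+0+0+0+0+0+0+0+1+0+1+0+0+0+0+0+0+0+0+0+0+1+1+0+1+1+1+0+0 mod 2 = 1
  s[4] = (0000000000000001111111111111111)·(0100101000101000011001011011100) mod 2 = 0+0+0+0+0+0+0+0+0+0+0+0+0+0+0+0+0+1+1+0+0+1+0+1+1+0+1+1+1+0+0 mod 2 = 0
Syndrome = 01010
Non-zero syndrome: error at position 10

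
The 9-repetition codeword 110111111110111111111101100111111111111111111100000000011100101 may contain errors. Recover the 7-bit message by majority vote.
Split into 9-bit blocks and majority-vote each:
  block 1 = 110111111: 8 ones, 1 zeros → 1
  block 2 = 110111111: 8 ones, 1 zeros → 1
  block 3 = 111101100: 6 ones, 3 zeros → 1
  block 4 = 111111111: 9 ones, 0 zeros → 1
  block 5 = 111111111: 9 ones, 0 zeros → 1
  block 6 = 100000000: 1 ones, 8 zeros → 0
  block 7 = 011100101: 5 ones, 4 zeros → 1
Decoded = 1111101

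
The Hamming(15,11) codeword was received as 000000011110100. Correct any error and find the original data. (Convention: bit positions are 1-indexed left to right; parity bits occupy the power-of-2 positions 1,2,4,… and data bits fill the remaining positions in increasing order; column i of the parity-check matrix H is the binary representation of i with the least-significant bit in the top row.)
Syndrome s = H · r^T (mod 2), r = 000000011110100:
  s[0] = (101010101010101)·(000000011110100) mod 2 = 0+0+0+0+0+0+0+0+1+0+1+0+1+0+0 mod 2 = 1
  s[1] = (011001100110011)·(000000011110100) mod 2 = 0+0+0+0+0+0+0+0+0+1+1+0+0+0+0 mod 2 = 0
  s[2] = (000111100001111)·(000000011110100) mod 2 = 0+0+0+0+0+0+0+0+0+0+0+0+1+0+0 mod 2 = 1
  s[3] = (000000011111111)·(000000011110100) mod 2 = 0+0+0+0+0+0+0+1+1+1+1+0+1+0+0 mod 2 = 1
Syndrome = 1011
Column 13 of H equals this syndrome → error at bit 13 (1-indexed).
Flip bit 13: 000000011110100 → 000000011110000
Extract data bits at positions {3,5,6,7,9,10,11,12,13,14,15}: 00001110000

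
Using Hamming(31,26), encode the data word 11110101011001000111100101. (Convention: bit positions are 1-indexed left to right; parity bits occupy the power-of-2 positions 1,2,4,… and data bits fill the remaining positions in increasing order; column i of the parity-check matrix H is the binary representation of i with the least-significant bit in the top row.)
Codeword c = d · G (mod 2), d = 11110101011001000111100101:
  c[0] = d·G[:,0] = (11110101011001000111100101)·(11011010101101010101010101) mod 2 = 1+1+0+1+0+0+0+0+0+0+1+0+0+1+0+0+0+1+0+1+0+0+0+1+0+1 mod 2 = 1
  c[1] = d·G[:,1] = (11110101011001000111100101)·(10110110011011001100110011) mod 2 = 1+0+1+1+0+1+0+0+0+1+1+0+0+1+0+0+0+1+0+0+1+0+0+0+0+1 mod 2 = 0
  c[2] = d·G[:,2] = (11110101011001000111100101)·(10000000000000000000000000) mod 2 = 1+0+0+0+0+0+0+0+0+0+0+0+0+0+0+0+0+0+0+0+0+0+0+0+0+0 mod 2 = 1
  c[3] = d·G[:,3] = (11110101011001000111100101)·(01110001111000111100001111) mod 2 = 0+1+1+1+0+0+0+1+0+1+1+0+0+0+0+0+0+1+0+0+0+0+0+1+0+1 mod 2 = 1
  c[4] = d·G[:,4] = (11110101011001000111100101)·(01000000000000000000000000) mod 2 = 0+1+0+0+0+0+0+0+0+0+0+0+0+0+0+0+0+0+0+0+0+0+0+0+0+0 mod 2 = 1
  c[5] = d·G[:,5] = (11110101011001000111100101)·(00100000000000000000000000) mod 2 = 0+0+1+0+0+0+0+0+0+0+0+0+0+0+0+0+0+0+0+0+0+0+0+0+0+0 mod 2 = 1
  c[6] = d·G[:,6] = (11110101011001000111100101)·(00010000000000000000000000) mod 2 = 0+0+0+1+0+0+0+0+0+0+0+0+0+0+0+0+0+0+0+0+0+0+0+0+0+0 mod 2 = 1
  c[7] = d·G[:,7] = (11110101011001000111100101)·(00001111111000000011111111) mod 2 = 0+0+0+0+0+1+0+1+0+1+1+0+0+0+0+0+0+0+1+1+1+0+0+1+0+1 mod 2 = 1
  c[8] = d·G[:,8] = (11110101011001000111100101)·(00001000000000000000000000) mod 2 = 0+0+0+0+0+0+0+0+0+0+0+0+0+0+0+0+0+0+0+0+0+0+0+0+0+0 mod 2 = 0
  c[9] = d·G[:,9] = (11110101011001000111100101)·(00000100000000000000000000) mod 2 = 0+0+0+0+0+1+0+0+0+0+0+0+0+0+0+0+0+0+0+0+0+0+0+0+0+0 mod 2 = 1
  c[10] = d·G[:,10] = (11110101011001000111100101)·(00000010000000000000000000) mod 2 = 0+0+0+0+0+0+0+0+0+0+0+0+0+0+0+0+0+0+0+0+0+0+0+0+0+0 mod 2 = 0
  c[11] = d·G[:,11] = (11110101011001000111100101)·(00000001000000000000000000) mod 2 = 0+0+0+0+0+0+0+1+0+0+0+0+0+0+0+0+0+0+0+0+0+0+0+0+0+0 mod 2 = 1
  c[12] = d·G[:,12] = (11110101011001000111100101)·(00000000100000000000000000) mod 2 = 0+0+0+0+0+0+0+0+0+0+0+0+0+0+0+0+0+0+0+0+0+0+0+0+0+0 mod 2 = 0
  c[13] = d·G[:,13] = (11110101011001000111100101)·(00000000010000000000000000) mod 2 = 0+0+0+0+0+0+0+0+0+1+0+0+0+0+0+0+0+0+0+0+0+0+0+0+0+0 mod 2 = 1
  c[14] = d·G[:,14] = (11110101011001000111100101)·(00000000001000000000000000) mod 2 = 0+0+0+0+0+0+0+0+0+0+1+0+0+0+0+0+0+0+0+0+0+0+0+0+0+0 mod 2 = 1
  c[15] = d·G[:,15] = (11110101011001000111100101)·(00000000000111111111111111) mod 2 = 0+0+0+0+0+0+0+0+0+0+0+0+0+1+0+0+0+1+1+1+1+0+0+1+0+1 mod 2 = 1
  c[16] = d·G[:,16] = (11110101011001000111100101)·(00000000000100000000000000) mod 2 = 0+0+0+0+0+0+0+0+0+0+0+0+0+0+0+0+0+0+0+0+0+0+0+0+0+0 mod 2 = 0
  c[17] = d·G[:,17] = (11110101011001000111100101)·(00000000000010000000000000) mod 2 = 0+0+0+0+0+0+0+0+0+0+0+0+0+0+0+0+0+0+0+0+0+0+0+0+0+0 mod 2 = 0
  c[18] = d·G[:,18] = (11110101011001000111100101)·(00000000000001000000000000) mod 2 = 0+0+0+0+0+0+0+0+0+0+0+0+0+1+0+0+0+0+0+0+0+0+0+0+0+0 mod 2 = 1
  c[19] = d·G[:,19] = (11110101011001000111100101)·(00000000000000100000000000) mod 2 = 0+0+0+0+0+0+0+0+0+0+0+0+0+0+0+0+0+0+0+0+0+0+0+0+0+0 mod 2 = 0
  c[20] = d·G[:,20] = (11110101011001000111100101)·(00000000000000010000000000) mod 2 = 0+0+0+0+0+0+0+0+0+0+0+0+0+0+0+0+0+0+0+0+0+0+0+0+0+0 mod 2 = 0
  c[21] = d·G[:,21] = (11110101011001000111100101)·(00000000000000001000000000) mod 2 = 0+0+0+0+0+0+0+0+0+0+0+0+0+0+0+0+0+0+0+0+0+0+0+0+0+0 mod 2 = 0
  c[22] = d·G[:,22] = (11110101011001000111100101)·(00000000000000000100000000) mod 2 = 0+0+0+0+0+0+0+0+0+0+0+0+0+0+0+0+0+1+0+0+0+0+0+0+0+0 mod 2 = 1
  c[23] = d·G[:,23] = (11110101011001000111100101)·(00000000000000000010000000) mod 2 = 0+0+0+0+0+0+0+0+0+0+0+0+0+0+0+0+0+0+1+0+0+0+0+0+0+0 mod 2 = 1
  c[24] = d·G[:,24] = (11110101011001000111100101)·(00000000000000000001000000) mod 2 = 0+0+0+0+0+0+0+0+0+0+0+0+0+0+0+0+0+0+0+1+0+0+0+0+0+0 mod 2 = 1
  c[25] = d·G[:,25] = (11110101011001000111100101)·(00000000000000000000100000) mod 2 = 0+0+0+0+0+0+0+0+0+0+0+0+0+0+0+0+0+0+0+0+1+0+0+0+0+0 mod 2 = 1
  c[26] = d·G[:,26] = (11110101011001000111100101)·(00000000000000000000010000) mod 2 = 0+0+0+0+0+0+0+0+0+0+0+0+0+0+0+0+0+0+0+0+0+0+0+0+0+0 mod 2 = 0
  c[27] = d·G[:,27] = (11110101011001000111100101)·(00000000000000000000001000) mod 2 = 0+0+0+0+0+0+0+0+0+0+0+0+0+0+0+0+0+0+0+0+0+0+0+0+0+0 mod 2 = 0
  c[28] = d·G[:,28] = (11110101011001000111100101)·(00000000000000000000000100) mod 2 = 0+0+0+0+0+0+0+0+0+0+0+0+0+0+0+0+0+0+0+0+0+0+0+1+0+0 mod 2 = 1
  c[29] = d·G[:,29] = (11110101011001000111100101)·(00000000000000000000000010) mod 2 = 0+0+0+0+0+0+0+0+0+0+0+0+0+0+0+0+0+0+0+0+0+0+0+0+0+0 mod 2 = 0
  c[30] = d·G[:,30] = (11110101011001000111100101)·(00000000000000000000000001) mod 2 = 0+0+0+0+0+0+0+0+0+0+0+0+0+0+0+0+0+0+0+0+0+0+0+0+0+1 mod 2 = 1
Codeword = 1011111101010111001000111100101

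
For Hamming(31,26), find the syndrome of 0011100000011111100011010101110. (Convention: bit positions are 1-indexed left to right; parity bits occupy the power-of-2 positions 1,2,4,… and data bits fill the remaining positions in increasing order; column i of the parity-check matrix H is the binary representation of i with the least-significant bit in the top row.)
Syndrome s = H · r^T (mod 2), r = 0011100000011111100011010101110:
  s[0] = (1010101010101010101010101010101)·(0011100000011111100011010101110) mod 2 = 0+0+1+0+1+0+0+0+0+0+0+0+1+0+1+0+1+0+0+0+1+0+0+0+0+0+0+0+1+0+0 mod 2 = 1
  s[1] = (0110011001100110011001100110011)·(0011100000011111100011010101110) mod 2 = 0+0+1+0+0+0+0+0+0+0+0+0+0+1+1+0+0+0+0+0+0+1+0+0+0+1+0+0+0+1+0 mod 2 = 0
  s[2] = (0001111000011110000111100001111)·(0011100000011111100011010101110) mod 2 = 0+0+0+1+1+0+0+0+0+0+0+1+1+1+1+0+0+0+0+0+1+1+0+0+0+0+0+1+1+1+0 mod 2 = 1
  s[3] = (0000000111111110000000011111111)·(0011100000011111100011010101110) mod 2 = 0+0+0+0+0+0+0+0+0+0+0+1+1+1+1+0+0+0+0+0+0+0+0+1+0+1+0+1+1+1+0 mod 2 = 1
  s[4] = (0000000000000001111111111111111)·(0011100000011111100011010101110) mod 2 = 0+0+0+0+0+0+0+0+0+0+0+0+0+0+0+1+1+0+0+0+1+1+0+1+0+1+0+1+1+1+0 mod 2 = 1
Syndrome = 10111
Non-zero syndrome: error at position 29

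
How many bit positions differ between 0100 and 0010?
XOR = 0110, count of 1s = 2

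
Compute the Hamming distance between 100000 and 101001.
XOR = 001001, count of 1s = 2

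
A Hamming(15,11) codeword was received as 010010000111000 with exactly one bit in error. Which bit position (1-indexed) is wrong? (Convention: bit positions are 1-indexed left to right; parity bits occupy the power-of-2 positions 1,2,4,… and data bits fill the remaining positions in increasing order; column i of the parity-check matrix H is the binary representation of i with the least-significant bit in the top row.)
Syndrome s = H · r^T (mod 2), r = 010010000111000:
  s[0] = (101010101010101)·(010010000111000) mod 2 = 0+0+0+0+1+0+0+0+0+0+1+0+0+0+0 mod 2 = 0
  s[1] = (011001100110011)·(010010000111000) mod 2 = 0+1+0+0+0+0+0+0+0+1+1+0+0+0+0 mod 2 = 1
  s[2] = (000111100001111)·(010010000111000) mod 2 = 0+0+0+0+1+0+0+0+0+0+0+1+0+0+0 mod 2 = 0
  s[3] = (000000011111111)·(010010000111000) mod 2 = 0+0+0+0+0+0+0+0+0+1+1+1+0+0+0 mod 2 = 1
Syndrome = 0101
Column i of H is the binary representation of i, so the syndrome is the binary index of the flipped bit.
Read s = 0101 with s[0] as LSB: 0·2^0 + 1·2^1 + 0·2^2 + 1·2^3 = 10.
Error is at bit position 10.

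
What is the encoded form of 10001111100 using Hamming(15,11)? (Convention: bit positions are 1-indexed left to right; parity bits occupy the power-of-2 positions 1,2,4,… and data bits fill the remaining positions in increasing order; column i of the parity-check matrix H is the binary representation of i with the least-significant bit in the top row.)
Codeword c = d · G (mod 2), d = 10001111100:
  c[0] = d·G[:,0] = (10001111100)·(11011010101) mod 2 = 1+0+0+0+1+0+1+0+1+0+0 mod 2 = 0
  c[1] = d·G[:,1] = (10001111100)·(10110110011) mod 2 = 1+0+0+0+0+1+1+0+0+0+0 mod 2 = 1
  c[2] = d·G[:,2] = (10001111100)·(10000000000) mod 2 = 1+0+0+0+0+0+0+0+0+0+0 mod 2 = 1
  c[3] = d·G[:,3] = (10001111100)·(01110001111) mod 2 = 0+0+0+0+0+0+0+1+1+0+0 mod 2 = 0
  c[4] = d·G[:,4] = (10001111100)·(01000000000) mod 2 = 0+0+0+0+0+0+0+0+0+0+0 mod 2 = 0
  c[5] = d·G[:,5] = (10001111100)·(00100000000) mod 2 = 0+0+0+0+0+0+0+0+0+0+0 mod 2 = 0
  c[6] = d·G[:,6] = (10001111100)·(00010000000) mod 2 = 0+0+0+0+0+0+0+0+0+0+0 mod 2 = 0
  c[7] = d·G[:,7] = (10001111100)·(00001111111) mod 2 = 0+0+0+0+1+1+1+1+1+0+0 mod 2 = 1
  c[8] = d·G[:,8] = (10001111100)·(00001000000) mod 2 = 0+0+0+0+1+0+0+0+0+0+0 mod 2 = 1
  c[9] = d·G[:,9] = (10001111100)·(00000100000) mod 2 = 0+0+0+0+0+1+0+0+0+0+0 mod 2 = 1
  c[10] = d·G[:,10] = (10001111100)·(00000010000) mod 2 = 0+0+0+0+0+0+1+0+0+0+0 mod 2 = 1
  c[11] = d·G[:,11] = (10001111100)·(00000001000) mod 2 = 0+0+0+0+0+0+0+1+0+0+0 mod 2 = 1
  c[12] = d·G[:,12] = (10001111100)·(00000000100) mod 2 = 0+0+0+0+0+0+0+0+1+0+0 mod 2 = 1
  c[13] = d·G[:,13] = (10001111100)·(00000000010) mod 2 = 0+0+0+0+0+0+0+0+0+0+0 mod 2 = 0
  c[14] = d·G[:,14] = (10001111100)·(00000000001) mod 2 = 0+0+0+0+0+0+0+0+0+0+0 mod 2 = 0
Codeword = 011000011111100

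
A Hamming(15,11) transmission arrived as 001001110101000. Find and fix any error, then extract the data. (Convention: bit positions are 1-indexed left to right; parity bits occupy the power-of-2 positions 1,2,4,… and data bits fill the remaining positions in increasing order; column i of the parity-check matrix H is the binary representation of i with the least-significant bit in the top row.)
Syndrome s = H · r^T (mod 2), r = 001001110101000:
  s[0] = (101010101010101)·(001001110101000) mod 2 = 0+0+1+0+0+0+1+0+0+0+0+0+0+0+0 mod 2 = 0
  s[1] = (011001100110011)·(001001110101000) mod 2 = 0+0+1+0+0+1+1+0+0+1+0+0+0+0+0 mod 2 = 0
  s[2] = (000111100001111)·(001001110101000) mod 2 = 0+0+0+0+0+1+1+0+0+0+0+1+0+0+0 mod 2 = 1
  s[3] = (000000011111111)·(001001110101000) mod 2 = 0+0+0+0+0+0+0+1+0+1+0+1+0+0+0 mod 2 = 1
Syndrome = 0011
Column 12 of H equals this syndrome → error at bit 12 (1-indexed).
Flip bit 12: 001001110101000 → 001001110100000
Extract data bits at positions {3,5,6,7,9,10,11,12,13,14,15}: 10110100000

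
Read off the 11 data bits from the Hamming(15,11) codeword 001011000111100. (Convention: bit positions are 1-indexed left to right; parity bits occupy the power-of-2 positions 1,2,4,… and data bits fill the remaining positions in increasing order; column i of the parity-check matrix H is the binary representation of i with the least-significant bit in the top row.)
Parity bits occupy power-of-2 positions; data bits are at positions {3,5,6,7,9,10,11,12,13,14,15} (1-indexed).
Extract: c[3]=1 c[5]=1 c[6]=1 c[7]=0 c[9]=0 c[10]=1 c[11]=1 c[12]=1 c[13]=1 c[14]=0 c[15]=0
Data = 11100111100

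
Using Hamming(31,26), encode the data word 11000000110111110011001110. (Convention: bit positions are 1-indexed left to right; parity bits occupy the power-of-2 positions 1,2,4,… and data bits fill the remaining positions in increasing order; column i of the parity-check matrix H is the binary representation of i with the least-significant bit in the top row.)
Codeword c = d · G (mod 2), d = 11000000110111110011001110:
  c[0] = d·G[:,0] = (11000000110111110011001110)·(11011010101101010101010101) mod 2 = 1+1+0+0+0+0+0+0+1+0+0+1+0+1+0+1+0+0+0+1+0+0+0+1+0+0 mod 2 = 0
  c[1] = d·G[:,1] = (11000000110111110011001110)·(10110110011011001100110011) mod 2 = 1+0+0+0+0+0+0+0+0+1+0+0+1+1+0+0+0+0+0+0+0+0+0+0+1+0 mod 2 = 1
  c[2] = d·G[:,2] = (11000000110111110011001110)·(10000000000000000000000000) mod 2 = 1+0+0+0+0+0+0+0+0+0+0+0+0+0+0+0+0+0+0+0+0+0+0+0+0+0 mod 2 = 1
  c[3] = d·G[:,3] = (11000000110111110011001110)·(01110001111000111100001111) mod 2 = 0+1+0+0+0+0+0+0+1+1+0+0+0+0+1+1+0+0+0+0+0+0+1+1+1+0 mod 2 = 0
  c[4] = d·G[:,4] = (11000000110111110011001110)·(01000000000000000000000000) mod 2 = 0+1+0+0+0+0+0+0+0+0+0+0+0+0+0+0+0+0+0+0+0+0+0+0+0+0 mod 2 = 1
  c[5] = d·G[:,5] = (11000000110111110011001110)·(00100000000000000000000000) mod 2 = 0+0+0+0+0+0+0+0+0+0+0+0+0+0+0+0+0+0+0+0+0+0+0+0+0+0 mod 2 = 0
  c[6] = d·G[:,6] = (11000000110111110011001110)·(00010000000000000000000000) mod 2 = 0+0+0+0+0+0+0+0+0+0+0+0+0+0+0+0+0+0+0+0+0+0+0+0+0+0 mod 2 = 0
  c[7] = d·G[:,7] = (11000000110111110011001110)·(00001111111000000011111111) mod 2 = 0+0+0+0+0+0+0+0+1+1+0+0+0+0+0+0+0+0+1+1+0+0+1+1+1+0 mod 2 = 1
  c[8] = d·G[:,8] = (11000000110111110011001110)·(00001000000000000000000000) mod 2 = 0+0+0+0+0+0+0+0+0+0+0+0+0+0+0+0+0+0+0+0+0+0+0+0+0+0 mod 2 = 0
  c[9] = d·G[:,9] = (11000000110111110011001110)·(00000100000000000000000000) mod 2 = 0+0+0+0+0+0+0+0+0+0+0+0+0+0+0+0+0+0+0+0+0+0+0+0+0+0 mod 2 = 0
  c[10] = d·G[:,10] = (11000000110111110011001110)·(00000010000000000000000000) mod 2 = 0+0+0+0+0+0+0+0+0+0+0+0+0+0+0+0+0+0+0+0+0+0+0+0+0+0 mod 2 = 0
  c[11] = d·G[:,11] = (11000000110111110011001110)·(00000001000000000000000000) mod 2 = 0+0+0+0+0+0+0+0+0+0+0+0+0+0+0+0+0+0+0+0+0+0+0+0+0+0 mod 2 = 0
  c[12] = d·G[:,12] = (11000000110111110011001110)·(00000000100000000000000000) mod 2 = 0+0+0+0+0+0+0+0+1+0+0+0+0+0+0+0+0+0+0+0+0+0+0+0+0+0 mod 2 = 1
  c[13] = d·G[:,13] = (11000000110111110011001110)·(00000000010000000000000000) mod 2 = 0+0+0+0+0+0+0+0+0+1+0+0+0+0+0+0+0+0+0+0+0+0+0+0+0+0 mod 2 = 1
  c[14] = d·G[:,14] = (11000000110111110011001110)·(00000000001000000000000000) mod 2 = 0+0+0+0+0+0+0+0+0+0+0+0+0+0+0+0+0+0+0+0+0+0+0+0+0+0 mod 2 = 0
  c[15] = d·G[:,15] = (11000000110111110011001110)·(00000000000111111111111111) mod 2 = 0+0+0+0+0+0+0+0+0+0+0+1+1+1+1+1+0+0+1+1+0+0+1+1+1+0 mod 2 = 0
  c[16] = d·G[:,16] = (11000000110111110011001110)·(00000000000100000000000000) mod 2 = 0+0+0+0+0+0+0+0+0+0+0+1+0+0+0+0+0+0+0+0+0+0+0+0+0+0 mod 2 = 1
  c[17] = d·G[:,17] = (11000000110111110011001110)·(00000000000010000000000000) mod 2 = 0+0+0+0+0+0+0+0+0+0+0+0+1+0+0+0+0+0+0+0+0+0+0+0+0+0 mod 2 = 1
  c[18] = d·G[:,18] = (11000000110111110011001110)·(00000000000001000000000000) mod 2 = 0+0+0+0+0+0+0+0+0+0+0+0+0+1+0+0+0+0+0+0+0+0+0+0+0+0 mod 2 = 1
  c[19] = d·G[:,19] = (11000000110111110011001110)·(00000000000000100000000000) mod 2 = 0+0+0+0+0+0+0+0+0+0+0+0+0+0+1+0+0+0+0+0+0+0+0+0+0+0 mod 2 = 1
  c[20] = d·G[:,20] = (11000000110111110011001110)·(00000000000000010000000000) mod 2 = 0+0+0+0+0+0+0+0+0+0+0+0+0+0+0+1+0+0+0+0+0+0+0+0+0+0 mod 2 = 1
  c[21] = d·G[:,21] = (11000000110111110011001110)·(00000000000000001000000000) mod 2 = 0+0+0+0+0+0+0+0+0+0+0+0+0+0+0+0+0+0+0+0+0+0+0+0+0+0 mod 2 = 0
  c[22] = d·G[:,22] = (11000000110111110011001110)·(00000000000000000100000000) mod 2 = 0+0+0+0+0+0+0+0+0+0+0+0+0+0+0+0+0+0+0+0+0+0+0+0+0+0 mod 2 = 0
  c[23] = d·G[:,23] = (11000000110111110011001110)·(00000000000000000010000000) mod 2 = 0+0+0+0+0+0+0+0+0+0+0+0+0+0+0+0+0+0+1+0+0+0+0+0+0+0 mod 2 = 1
  c[24] = d·G[:,24] = (11000000110111110011001110)·(00000000000000000001000000) mod 2 = 0+0+0+0+0+0+0+0+0+0+0+0+0+0+0+0+0+0+0+1+0+0+0+0+0+0 mod 2 = 1
  c[25] = d·G[:,25] = (11000000110111110011001110)·(00000000000000000000100000) mod 2 = 0+0+0+0+0+0+0+0+0+0+0+0+0+0+0+0+0+0+0+0+0+0+0+0+0+0 mod 2 = 0
  c[26] = d·G[:,26] = (11000000110111110011001110)·(00000000000000000000010000) mod 2 = 0+0+0+0+0+0+0+0+0+0+0+0+0+0+0+0+0+0+0+0+0+0+0+0+0+0 mod 2 = 0
  c[27] = d·G[:,27] = (11000000110111110011001110)·(00000000000000000000001000) mod 2 = 0+0+0+0+0+0+0+0+0+0+0+0+0+0+0+0+0+0+0+0+0+0+1+0+0+0 mod 2 = 1
  c[28] = d·G[:,28] = (11000000110111110011001110)·(00000000000000000000000100) mod 2 = 0+0+0+0+0+0+0+0+0+0+0+0+0+0+0+0+0+0+0+0+0+0+0+1+0+0 mod 2 = 1
  c[29] = d·G[:,29] = (11000000110111110011001110)·(00000000000000000000000010) mod 2 = 0+0+0+0+0+0+0+0+0+0+0+0+0+0+0+0+0+0+0+0+0+0+0+0+1+0 mod 2 = 1
  c[30] = d·G[:,30] = (11000000110111110011001110)·(00000000000000000000000001) mod 2 = 0+0+0+0+0+0+0+0+0+0+0+0+0+0+0+0+0+0+0+0+0+0+0+0+0+0 mod 2 = 0
Codeword = 0110100100001100111110011001110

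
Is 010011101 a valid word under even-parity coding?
Sum of all bits: 0+1+0+0+1+1+1+0+1 = 5; 5 mod 2 = 1. Result is 1 → parity error detected.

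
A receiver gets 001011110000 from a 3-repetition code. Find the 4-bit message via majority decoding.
Split into 3-bit blocks and majority-vote each:
  block 1 = 001: 1 ones, 2 zeros → 0
  block 2 = 011: 2 ones, 1 zeros → 1
  block 3 = 110: 2 ones, 1 zeros → 1
  block 4 = 000: 0 ones, 3 zeros → 0
Decoded = 0110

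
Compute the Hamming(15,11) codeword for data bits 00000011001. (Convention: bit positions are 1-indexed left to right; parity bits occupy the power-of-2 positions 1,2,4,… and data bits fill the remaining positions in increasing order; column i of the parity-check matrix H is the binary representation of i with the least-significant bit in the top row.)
Codeword c = d · G (mod 2), d = 00000011001:
  c[0] = d·G[:,0] = (00000011001)·(11011010101) mod 2 = 0+0+0+0+0+0+1+0+0+0+1 mod 2 = 0
  c[1] = d·G[:,1] = (00000011001)·(10110110011) mod 2 = 0+0+0+0+0+0+1+0+0+0+1 mod 2 = 0
  c[2] = d·G[:,2] = (00000011001)·(10000000000) mod 2 = 0+0+0+0+0+0+0+0+0+0+0 mod 2 = 0
  c[3] = d·G[:,3] = (00000011001)·(01110001111) mod 2 = 0+0+0+0+0+0+0+1+0+0+1 mod 2 = 0
  c[4] = d·G[:,4] = (00000011001)·(01000000000) mod 2 = 0+0+0+0+0+0+0+0+0+0+0 mod 2 = 0
  c[5] = d·G[:,5] = (00000011001)·(00100000000) mod 2 = 0+0+0+0+0+0+0+0+0+0+0 mod 2 = 0
  c[6] = d·G[:,6] = (00000011001)·(00010000000) mod 2 = 0+0+0+0+0+0+0+0+0+0+0 mod 2 = 0
  c[7] = d·G[:,7] = (00000011001)·(00001111111) mod 2 = 0+0+0+0+0+0+1+1+0+0+1 mod 2 = 1
  c[8] = d·G[:,8] = (00000011001)·(00001000000) mod 2 = 0+0+0+0+0+0+0+0+0+0+0 mod 2 = 0
  c[9] = d·G[:,9] = (00000011001)·(00000100000) mod 2 = 0+0+0+0+0+0+0+0+0+0+0 mod 2 = 0
  c[10] = d·G[:,10] = (00000011001)·(00000010000) mod 2 = 0+0+0+0+0+0+1+0+0+0+0 mod 2 = 1
  c[11] = d·G[:,11] = (00000011001)·(00000001000) mod 2 = 0+0+0+0+0+0+0+1+0+0+0 mod 2 = 1
  c[12] = d·G[:,12] = (00000011001)·(00000000100) mod 2 = 0+0+0+0+0+0+0+0+0+0+0 mod 2 = 0
  c[13] = d·G[:,13] = (00000011001)·(00000000010) mod 2 = 0+0+0+0+0+0+0+0+0+0+0 mod 2 = 0
  c[14] = d·G[:,14] = (00000011001)·(00000000001) mod 2 = 0+0+0+0+0+0+0+0+0+0+1 mod 2 = 1
Codeword = 000000010011001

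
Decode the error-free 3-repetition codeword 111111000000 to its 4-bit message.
Split into 3-bit blocks: 111 111 000 000
Data = 1100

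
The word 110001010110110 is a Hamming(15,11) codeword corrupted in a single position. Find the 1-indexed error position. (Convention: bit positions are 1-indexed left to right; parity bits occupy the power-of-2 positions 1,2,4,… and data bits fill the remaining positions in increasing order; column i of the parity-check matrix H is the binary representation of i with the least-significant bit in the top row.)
Syndrome s = H · r^T (mod 2), r = 110001010110110:
  s[0] = (101010101010101)·(110001010110110) mod 2 = 1+0+0+0+0+0+0+0+0+0+1+0+1+0+0 mod 2 = 1
  s[1] = (011001100110011)·(110001010110110) mod 2 = 0+1+0+0+0+1+0+0+0+1+1+0+0+1+0 mod 2 = 1
  s[2] = (000111100001111)·(110001010110110) mod 2 = 0+0+0+0+0+1+0+0+0+0+0+0+1+1+0 mod 2 = 1
  s[3] = (000000011111111)·(110001010110110) mod 2 = 0+0+0+0+0+0+0+1+0+1+1+0+1+1+0 mod 2 = 1
Syndrome = 1111
Column i of H is the binary representation of i, so the syndrome is the binary index of the flipped bit.
Read s = 1111 with s[0] as LSB: 1·2^0 + 1·2^1 + 1·2^2 + 1·2^3 = 15.
Error is at bit position 15.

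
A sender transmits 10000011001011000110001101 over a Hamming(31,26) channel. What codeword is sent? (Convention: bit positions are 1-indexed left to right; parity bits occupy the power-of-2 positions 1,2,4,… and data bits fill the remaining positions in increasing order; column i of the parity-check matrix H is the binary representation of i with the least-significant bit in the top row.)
Codeword c = d · G (mod 2), d = 10000011001011000110001101:
  c[0] = d·G[:,0] = (10000011001011000110001101)·(11011010101101010101010101) mod 2 = 1+0+0+0+0+0+1+0+0+0+1+0+0+1+0+0+0+1+0+0+0+0+0+1+0+1 mod 2 = 1
  c[1] = d·G[:,1] = (10000011001011000110001101)·(10110110011011001100110011) mod 2 = 1+0+0+0+0+0+1+0+0+0+1+0+1+1+0+0+0+1+0+0+0+0+0+0+0+1 mod 2 = 1
  c[2] = d·G[:,2] = (10000011001011000110001101)·(10000000000000000000000000) mod 2 = 1+0+0+0+0+0+0+0+0+0+0+0+0+0+0+0+0+0+0+0+0+0+0+0+0+0 mod 2 = 1
  c[3] = d·G[:,3] = (10000011001011000110001101)·(01110001111000111100001111) mod 2 = 0+0+0+0+0+0+0+1+0+0+1+0+0+0+0+0+0+1+0+0+0+0+1+1+0+1 mod 2 = 0
  c[4] = d·G[:,4] = (10000011001011000110001101)·(01000000000000000000000000) mod 2 = 0+0+0+0+0+0+0+0+0+0+0+0+0+0+0+0+0+0+0+0+0+0+0+0+0+0 mod 2 = 0
  c[5] = d·G[:,5] = (10000011001011000110001101)·(00100000000000000000000000) mod 2 = 0+0+0+0+0+0+0+0+0+0+0+0+0+0+0+0+0+0+0+0+0+0+0+0+0+0 mod 2 = 0
  c[6] = d·G[:,6] = (10000011001011000110001101)·(00010000000000000000000000) mod 2 = 0+0+0+0+0+0+0+0+0+0+0+0+0+0+0+0+0+0+0+0+0+0+0+0+0+0 mod 2 = 0
  c[7] = d·G[:,7] = (10000011001011000110001101)·(00001111111000000011111111) mod 2 = 0+0+0+0+0+0+1+1+0+0+1+0+0+0+0+0+0+0+1+0+0+0+1+1+0+1 mod 2 = 1
  c[8] = d·G[:,8] = (10000011001011000110001101)·(00001000000000000000000000) mod 2 = 0+0+0+0+0+0+0+0+0+0+0+0+0+0+0+0+0+0+0+0+0+0+0+0+0+0 mod 2 = 0
  c[9] = d·G[:,9] = (10000011001011000110001101)·(00000100000000000000000000) mod 2 = 0+0+0+0+0+0+0+0+0+0+0+0+0+0+0+0+0+0+0+0+0+0+0+0+0+0 mod 2 = 0
  c[10] = d·G[:,10] = (10000011001011000110001101)·(00000010000000000000000000) mod 2 = 0+0+0+0+0+0+1+0+0+0+0+0+0+0+0+0+0+0+0+0+0+0+0+0+0+0 mod 2 = 1
  c[11] = d·G[:,11] = (10000011001011000110001101)·(00000001000000000000000000) mod 2 = 0+0+0+0+0+0+0+1+0+0+0+0+0+0+0+0+0+0+0+0+0+0+0+0+0+0 mod 2 = 1
  c[12] = d·G[:,12] = (10000011001011000110001101)·(00000000100000000000000000) mod 2 = 0+0+0+0+0+0+0+0+0+0+0+0+0+0+0+0+0+0+0+0+0+0+0+0+0+0 mod 2 = 0
  c[13] = d·G[:,13] = (10000011001011000110001101)·(00000000010000000000000000) mod 2 = 0+0+0+0+0+0+0+0+0+0+0+0+0+0+0+0+0+0+0+0+0+0+0+0+0+0 mod 2 = 0
  c[14] = d·G[:,14] = (10000011001011000110001101)·(00000000001000000000000000) mod 2 = 0+0+0+0+0+0+0+0+0+0+1+0+0+0+0+0+0+0+0+0+0+0+0+0+0+0 mod 2 = 1
  c[15] = d·G[:,15] = (10000011001011000110001101)·(00000000000111111111111111) mod 2 = 0+0+0+0+0+0+0+0+0+0+0+0+1+1+0+0+0+1+1+0+0+0+1+1+0+1 mod 2 = 1
  c[16] = d·G[:,16] = (10000011001011000110001101)·(00000000000100000000000000) mod 2 = 0+0+0+0+0+0+0+0+0+0+0+0+0+0+0+0+0+0+0+0+0+0+0+0+0+0 mod 2 = 0
  c[17] = d·G[:,17] = (10000011001011000110001101)·(00000000000010000000000000) mod 2 = 0+0+0+0+0+0+0+0+0+0+0+0+1+0+0+0+0+0+0+0+0+0+0+0+0+0 mod 2 = 1
  c[18] = d·G[:,18] = (10000011001011000110001101)·(00000000000001000000000000) mod 2 = 0+0+0+0+0+0+0+0+0+0+0+0+0+1+0+0+0+0+0+0+0+0+0+0+0+0 mod 2 = 1
  c[19] = d·G[:,19] = (10000011001011000110001101)·(00000000000000100000000000) mod 2 = 0+0+0+0+0+0+0+0+0+0+0+0+0+0+0+0+0+0+0+0+0+0+0+0+0+0 mod 2 = 0
  c[20] = d·G[:,20] = (10000011001011000110001101)·(00000000000000010000000000) mod 2 = 0+0+0+0+0+0+0+0+0+0+0+0+0+0+0+0+0+0+0+0+0+0+0+0+0+0 mod 2 = 0
  c[21] = d·G[:,21] = (10000011001011000110001101)·(00000000000000001000000000) mod 2 = 0+0+0+0+0+0+0+0+0+0+0+0+0+0+0+0+0+0+0+0+0+0+0+0+0+0 mod 2 = 0
  c[22] = d·G[:,22] = (10000011001011000110001101)·(00000000000000000100000000) mod 2 = 0+0+0+0+0+0+0+0+0+0+0+0+0+0+0+0+0+1+0+0+0+0+0+0+0+0 mod 2 = 1
  c[23] = d·G[:,23] = (10000011001011000110001101)·(00000000000000000010000000) mod 2 = 0+0+0+0+0+0+0+0+0+0+0+0+0+0+0+0+0+0+1+0+0+0+0+0+0+0 mod 2 = 1
  c[24] = d·G[:,24] = (10000011001011000110001101)·(00000000000000000001000000) mod 2 = 0+0+0+0+0+0+0+0+0+0+0+0+0+0+0+0+0+0+0+0+0+0+0+0+0+0 mod 2 = 0
  c[25] = d·G[:,25] = (10000011001011000110001101)·(00000000000000000000100000) mod 2 = 0+0+0+0+0+0+0+0+0+0+0+0+0+0+0+0+0+0+0+0+0+0+0+0+0+0 mod 2 = 0
  c[26] = d·G[:,26] = (10000011001011000110001101)·(00000000000000000000010000) mod 2 = 0+0+0+0+0+0+0+0+0+0+0+0+0+0+0+0+0+0+0+0+0+0+0+0+0+0 mod 2 = 0
  c[27] = d·G[:,27] = (10000011001011000110001101)·(00000000000000000000001000) mod 2 = 0+0+0+0+0+0+0+0+0+0+0+0+0+0+0+0+0+0+0+0+0+0+1+0+0+0 mod 2 = 1
  c[28] = d·G[:,28] = (10000011001011000110001101)·(00000000000000000000000100) mod 2 = 0+0+0+0+0+0+0+0+0+0+0+0+0+0+0+0+0+0+0+0+0+0+0+1+0+0 mod 2 = 1
  c[29] = d·G[:,29] = (10000011001011000110001101)·(00000000000000000000000010) mod 2 = 0+0+0+0+0+0+0+0+0+0+0+0+0+0+0+0+0+0+0+0+0+0+0+0+0+0 mod 2 = 0
  c[30] = d·G[:,30] = (10000011001011000110001101)·(00000000000000000000000001) mod 2 = 0+0+0+0+0+0+0+0+0+0+0+0+0+0+0+0+0+0+0+0+0+0+0+0+0+1 mod 2 = 1
Codeword = 1110000100110011011000110001101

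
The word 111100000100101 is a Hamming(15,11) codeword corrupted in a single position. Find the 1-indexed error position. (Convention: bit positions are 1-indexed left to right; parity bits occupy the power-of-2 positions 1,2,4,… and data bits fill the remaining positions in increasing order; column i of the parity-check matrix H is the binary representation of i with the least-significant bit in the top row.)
Syndrome s = H · r^T (mod 2), r = 111100000100101:
  s[0] = (101010101010101)·(111100000100101) mod 2 = 1+0+1+0+0+0+0+0+0+0+0+0+1+0+1 mod 2 = 0
  s[1] = (011001100110011)·(111100000100101) mod 2 = 0+1+1+0+0+0+0+0+0+1+0+0+0+0+1 mod 2 = 0
  s[2] = (000111100001111)·(111100000100101) mod 2 = 0+0+0+1+0+0+0+0+0+0+0+0+1+0+1 mod 2 = 1
  s[3] = (000000011111111)·(111100000100101) mod 2 = 0+0+0+0+0+0+0+0+0+1+0+0+1+0+1 mod 2 = 1
Syndrome = 0011
Column i of H is the binary representation of i, so the syndrome is the binary index of the flipped bit.
Read s = 0011 with s[0] as LSB: 0·2^0 + 0·2^1 + 1·2^2 + 1·2^3 = 12.
Error is at bit position 12.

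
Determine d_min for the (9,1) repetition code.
d_min = 9 (the only two codewords are 0…0 and 1…1, differing in all 9 positions).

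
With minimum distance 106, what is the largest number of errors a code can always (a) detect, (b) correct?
(a) Detection requires d_min ≥ e+1, so e ≤ d_min − 1 = 105.
(b) Correction requires d_min ≥ 2t+1, so t ≤ ⌊(d_min − 1)/2⌋ = ⌊105/2⌋ = 52.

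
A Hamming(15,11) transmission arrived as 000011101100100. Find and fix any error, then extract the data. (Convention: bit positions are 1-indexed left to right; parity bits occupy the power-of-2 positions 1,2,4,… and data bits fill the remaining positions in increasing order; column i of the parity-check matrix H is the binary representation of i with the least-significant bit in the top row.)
Syndrome s = H · r^T (mod 2), r = 000011101100100:
  s[0] = (101010101010101)·(000011101100100) mod 2 = 0+0+0+0+1+0+1+0+1+0+0+0+1+0+0 mod 2 = 0
  s[1] = (011001100110011)·(000011101100100) mod 2 = 0+0+0+0+0+1+1+0+0+1+0+0+0+0+0 mod 2 = 1
  s[2] = (000111100001111)·(000011101100100) mod 2 = 0+0+0+0+1+1+1+0+0+0+0+0+1+0+0 mod 2 = 0
  s[3] = (000000011111111)·(000011101100100) mod 2 = 0+0+0+0+0+0+0+0+1+1+0+0+1+0+0 mod 2 = 1
Syndrome = 0101
Column 10 of H equals this syndrome → error at bit 10 (1-indexed).
Flip bit 10: 000011101100100 → 000011101000100
Extract data bits at positions {3,5,6,7,9,10,11,12,13,14,15}: 01111000100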